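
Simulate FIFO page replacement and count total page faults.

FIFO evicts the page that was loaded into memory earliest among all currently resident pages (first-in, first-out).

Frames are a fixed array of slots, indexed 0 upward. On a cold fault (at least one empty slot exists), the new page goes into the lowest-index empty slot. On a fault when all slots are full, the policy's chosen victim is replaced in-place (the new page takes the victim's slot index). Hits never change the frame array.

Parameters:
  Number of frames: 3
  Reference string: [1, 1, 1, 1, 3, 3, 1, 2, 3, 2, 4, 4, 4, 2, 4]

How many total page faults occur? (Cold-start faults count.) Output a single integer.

Answer: 4

Derivation:
Step 0: ref 1 → FAULT, frames=[1,-,-]
Step 1: ref 1 → HIT, frames=[1,-,-]
Step 2: ref 1 → HIT, frames=[1,-,-]
Step 3: ref 1 → HIT, frames=[1,-,-]
Step 4: ref 3 → FAULT, frames=[1,3,-]
Step 5: ref 3 → HIT, frames=[1,3,-]
Step 6: ref 1 → HIT, frames=[1,3,-]
Step 7: ref 2 → FAULT, frames=[1,3,2]
Step 8: ref 3 → HIT, frames=[1,3,2]
Step 9: ref 2 → HIT, frames=[1,3,2]
Step 10: ref 4 → FAULT (evict 1), frames=[4,3,2]
Step 11: ref 4 → HIT, frames=[4,3,2]
Step 12: ref 4 → HIT, frames=[4,3,2]
Step 13: ref 2 → HIT, frames=[4,3,2]
Step 14: ref 4 → HIT, frames=[4,3,2]
Total faults: 4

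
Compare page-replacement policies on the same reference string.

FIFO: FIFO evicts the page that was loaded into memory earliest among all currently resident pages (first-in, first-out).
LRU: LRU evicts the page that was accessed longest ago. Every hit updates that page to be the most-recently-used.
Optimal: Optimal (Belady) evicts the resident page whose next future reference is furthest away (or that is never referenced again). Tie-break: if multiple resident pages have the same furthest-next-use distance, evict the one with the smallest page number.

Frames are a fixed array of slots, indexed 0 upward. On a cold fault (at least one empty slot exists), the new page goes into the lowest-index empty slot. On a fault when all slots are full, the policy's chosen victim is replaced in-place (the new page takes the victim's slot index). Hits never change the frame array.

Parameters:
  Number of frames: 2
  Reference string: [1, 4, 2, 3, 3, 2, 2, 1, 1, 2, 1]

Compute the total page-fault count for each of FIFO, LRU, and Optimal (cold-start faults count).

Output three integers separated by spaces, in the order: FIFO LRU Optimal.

--- FIFO ---
  step 0: ref 1 -> FAULT, frames=[1,-] (faults so far: 1)
  step 1: ref 4 -> FAULT, frames=[1,4] (faults so far: 2)
  step 2: ref 2 -> FAULT, evict 1, frames=[2,4] (faults so far: 3)
  step 3: ref 3 -> FAULT, evict 4, frames=[2,3] (faults so far: 4)
  step 4: ref 3 -> HIT, frames=[2,3] (faults so far: 4)
  step 5: ref 2 -> HIT, frames=[2,3] (faults so far: 4)
  step 6: ref 2 -> HIT, frames=[2,3] (faults so far: 4)
  step 7: ref 1 -> FAULT, evict 2, frames=[1,3] (faults so far: 5)
  step 8: ref 1 -> HIT, frames=[1,3] (faults so far: 5)
  step 9: ref 2 -> FAULT, evict 3, frames=[1,2] (faults so far: 6)
  step 10: ref 1 -> HIT, frames=[1,2] (faults so far: 6)
  FIFO total faults: 6
--- LRU ---
  step 0: ref 1 -> FAULT, frames=[1,-] (faults so far: 1)
  step 1: ref 4 -> FAULT, frames=[1,4] (faults so far: 2)
  step 2: ref 2 -> FAULT, evict 1, frames=[2,4] (faults so far: 3)
  step 3: ref 3 -> FAULT, evict 4, frames=[2,3] (faults so far: 4)
  step 4: ref 3 -> HIT, frames=[2,3] (faults so far: 4)
  step 5: ref 2 -> HIT, frames=[2,3] (faults so far: 4)
  step 6: ref 2 -> HIT, frames=[2,3] (faults so far: 4)
  step 7: ref 1 -> FAULT, evict 3, frames=[2,1] (faults so far: 5)
  step 8: ref 1 -> HIT, frames=[2,1] (faults so far: 5)
  step 9: ref 2 -> HIT, frames=[2,1] (faults so far: 5)
  step 10: ref 1 -> HIT, frames=[2,1] (faults so far: 5)
  LRU total faults: 5
--- Optimal ---
  step 0: ref 1 -> FAULT, frames=[1,-] (faults so far: 1)
  step 1: ref 4 -> FAULT, frames=[1,4] (faults so far: 2)
  step 2: ref 2 -> FAULT, evict 4, frames=[1,2] (faults so far: 3)
  step 3: ref 3 -> FAULT, evict 1, frames=[3,2] (faults so far: 4)
  step 4: ref 3 -> HIT, frames=[3,2] (faults so far: 4)
  step 5: ref 2 -> HIT, frames=[3,2] (faults so far: 4)
  step 6: ref 2 -> HIT, frames=[3,2] (faults so far: 4)
  step 7: ref 1 -> FAULT, evict 3, frames=[1,2] (faults so far: 5)
  step 8: ref 1 -> HIT, frames=[1,2] (faults so far: 5)
  step 9: ref 2 -> HIT, frames=[1,2] (faults so far: 5)
  step 10: ref 1 -> HIT, frames=[1,2] (faults so far: 5)
  Optimal total faults: 5

Answer: 6 5 5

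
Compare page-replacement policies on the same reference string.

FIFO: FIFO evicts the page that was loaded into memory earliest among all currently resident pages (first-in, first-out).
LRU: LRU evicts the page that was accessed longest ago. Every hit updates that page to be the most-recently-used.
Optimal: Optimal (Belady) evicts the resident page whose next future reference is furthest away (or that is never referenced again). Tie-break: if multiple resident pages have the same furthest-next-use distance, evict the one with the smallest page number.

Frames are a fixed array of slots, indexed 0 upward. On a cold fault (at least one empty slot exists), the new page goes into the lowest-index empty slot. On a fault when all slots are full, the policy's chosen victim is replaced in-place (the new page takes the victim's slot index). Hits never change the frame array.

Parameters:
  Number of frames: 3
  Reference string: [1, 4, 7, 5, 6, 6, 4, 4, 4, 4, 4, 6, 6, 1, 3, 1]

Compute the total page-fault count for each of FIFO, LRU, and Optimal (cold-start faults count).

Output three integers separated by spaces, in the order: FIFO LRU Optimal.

Answer: 8 8 6

Derivation:
--- FIFO ---
  step 0: ref 1 -> FAULT, frames=[1,-,-] (faults so far: 1)
  step 1: ref 4 -> FAULT, frames=[1,4,-] (faults so far: 2)
  step 2: ref 7 -> FAULT, frames=[1,4,7] (faults so far: 3)
  step 3: ref 5 -> FAULT, evict 1, frames=[5,4,7] (faults so far: 4)
  step 4: ref 6 -> FAULT, evict 4, frames=[5,6,7] (faults so far: 5)
  step 5: ref 6 -> HIT, frames=[5,6,7] (faults so far: 5)
  step 6: ref 4 -> FAULT, evict 7, frames=[5,6,4] (faults so far: 6)
  step 7: ref 4 -> HIT, frames=[5,6,4] (faults so far: 6)
  step 8: ref 4 -> HIT, frames=[5,6,4] (faults so far: 6)
  step 9: ref 4 -> HIT, frames=[5,6,4] (faults so far: 6)
  step 10: ref 4 -> HIT, frames=[5,6,4] (faults so far: 6)
  step 11: ref 6 -> HIT, frames=[5,6,4] (faults so far: 6)
  step 12: ref 6 -> HIT, frames=[5,6,4] (faults so far: 6)
  step 13: ref 1 -> FAULT, evict 5, frames=[1,6,4] (faults so far: 7)
  step 14: ref 3 -> FAULT, evict 6, frames=[1,3,4] (faults so far: 8)
  step 15: ref 1 -> HIT, frames=[1,3,4] (faults so far: 8)
  FIFO total faults: 8
--- LRU ---
  step 0: ref 1 -> FAULT, frames=[1,-,-] (faults so far: 1)
  step 1: ref 4 -> FAULT, frames=[1,4,-] (faults so far: 2)
  step 2: ref 7 -> FAULT, frames=[1,4,7] (faults so far: 3)
  step 3: ref 5 -> FAULT, evict 1, frames=[5,4,7] (faults so far: 4)
  step 4: ref 6 -> FAULT, evict 4, frames=[5,6,7] (faults so far: 5)
  step 5: ref 6 -> HIT, frames=[5,6,7] (faults so far: 5)
  step 6: ref 4 -> FAULT, evict 7, frames=[5,6,4] (faults so far: 6)
  step 7: ref 4 -> HIT, frames=[5,6,4] (faults so far: 6)
  step 8: ref 4 -> HIT, frames=[5,6,4] (faults so far: 6)
  step 9: ref 4 -> HIT, frames=[5,6,4] (faults so far: 6)
  step 10: ref 4 -> HIT, frames=[5,6,4] (faults so far: 6)
  step 11: ref 6 -> HIT, frames=[5,6,4] (faults so far: 6)
  step 12: ref 6 -> HIT, frames=[5,6,4] (faults so far: 6)
  step 13: ref 1 -> FAULT, evict 5, frames=[1,6,4] (faults so far: 7)
  step 14: ref 3 -> FAULT, evict 4, frames=[1,6,3] (faults so far: 8)
  step 15: ref 1 -> HIT, frames=[1,6,3] (faults so far: 8)
  LRU total faults: 8
--- Optimal ---
  step 0: ref 1 -> FAULT, frames=[1,-,-] (faults so far: 1)
  step 1: ref 4 -> FAULT, frames=[1,4,-] (faults so far: 2)
  step 2: ref 7 -> FAULT, frames=[1,4,7] (faults so far: 3)
  step 3: ref 5 -> FAULT, evict 7, frames=[1,4,5] (faults so far: 4)
  step 4: ref 6 -> FAULT, evict 5, frames=[1,4,6] (faults so far: 5)
  step 5: ref 6 -> HIT, frames=[1,4,6] (faults so far: 5)
  step 6: ref 4 -> HIT, frames=[1,4,6] (faults so far: 5)
  step 7: ref 4 -> HIT, frames=[1,4,6] (faults so far: 5)
  step 8: ref 4 -> HIT, frames=[1,4,6] (faults so far: 5)
  step 9: ref 4 -> HIT, frames=[1,4,6] (faults so far: 5)
  step 10: ref 4 -> HIT, frames=[1,4,6] (faults so far: 5)
  step 11: ref 6 -> HIT, frames=[1,4,6] (faults so far: 5)
  step 12: ref 6 -> HIT, frames=[1,4,6] (faults so far: 5)
  step 13: ref 1 -> HIT, frames=[1,4,6] (faults so far: 5)
  step 14: ref 3 -> FAULT, evict 4, frames=[1,3,6] (faults so far: 6)
  step 15: ref 1 -> HIT, frames=[1,3,6] (faults so far: 6)
  Optimal total faults: 6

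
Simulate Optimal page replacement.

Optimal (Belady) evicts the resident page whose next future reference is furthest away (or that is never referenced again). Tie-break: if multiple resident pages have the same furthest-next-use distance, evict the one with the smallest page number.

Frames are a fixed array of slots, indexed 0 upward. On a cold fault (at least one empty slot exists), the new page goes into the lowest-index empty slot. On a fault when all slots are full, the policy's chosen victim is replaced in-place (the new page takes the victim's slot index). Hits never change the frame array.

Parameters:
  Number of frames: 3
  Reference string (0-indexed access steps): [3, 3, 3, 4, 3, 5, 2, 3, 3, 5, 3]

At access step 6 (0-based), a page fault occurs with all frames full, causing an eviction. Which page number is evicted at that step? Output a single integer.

Answer: 4

Derivation:
Step 0: ref 3 -> FAULT, frames=[3,-,-]
Step 1: ref 3 -> HIT, frames=[3,-,-]
Step 2: ref 3 -> HIT, frames=[3,-,-]
Step 3: ref 4 -> FAULT, frames=[3,4,-]
Step 4: ref 3 -> HIT, frames=[3,4,-]
Step 5: ref 5 -> FAULT, frames=[3,4,5]
Step 6: ref 2 -> FAULT, evict 4, frames=[3,2,5]
At step 6: evicted page 4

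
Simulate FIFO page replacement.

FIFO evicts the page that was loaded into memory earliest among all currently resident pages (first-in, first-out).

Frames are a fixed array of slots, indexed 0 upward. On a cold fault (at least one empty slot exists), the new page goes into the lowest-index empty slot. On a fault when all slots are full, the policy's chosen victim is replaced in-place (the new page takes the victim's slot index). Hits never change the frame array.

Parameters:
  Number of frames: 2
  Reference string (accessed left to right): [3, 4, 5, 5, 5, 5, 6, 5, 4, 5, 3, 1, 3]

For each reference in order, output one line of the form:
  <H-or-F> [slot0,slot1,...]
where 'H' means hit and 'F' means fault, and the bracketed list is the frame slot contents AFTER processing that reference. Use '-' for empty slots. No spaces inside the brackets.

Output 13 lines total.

F [3,-]
F [3,4]
F [5,4]
H [5,4]
H [5,4]
H [5,4]
F [5,6]
H [5,6]
F [4,6]
F [4,5]
F [3,5]
F [3,1]
H [3,1]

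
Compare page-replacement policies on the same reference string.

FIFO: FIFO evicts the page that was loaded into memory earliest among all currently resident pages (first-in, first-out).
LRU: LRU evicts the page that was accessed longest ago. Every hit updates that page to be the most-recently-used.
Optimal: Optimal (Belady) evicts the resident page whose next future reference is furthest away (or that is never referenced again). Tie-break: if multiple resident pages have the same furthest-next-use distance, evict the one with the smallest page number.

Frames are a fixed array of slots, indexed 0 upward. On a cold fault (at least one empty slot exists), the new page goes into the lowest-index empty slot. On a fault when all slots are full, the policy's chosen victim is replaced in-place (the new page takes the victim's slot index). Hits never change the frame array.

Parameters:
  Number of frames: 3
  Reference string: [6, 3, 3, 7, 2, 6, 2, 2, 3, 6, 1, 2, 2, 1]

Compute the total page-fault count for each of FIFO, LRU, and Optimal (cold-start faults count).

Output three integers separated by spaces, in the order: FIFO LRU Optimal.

Answer: 8 8 5

Derivation:
--- FIFO ---
  step 0: ref 6 -> FAULT, frames=[6,-,-] (faults so far: 1)
  step 1: ref 3 -> FAULT, frames=[6,3,-] (faults so far: 2)
  step 2: ref 3 -> HIT, frames=[6,3,-] (faults so far: 2)
  step 3: ref 7 -> FAULT, frames=[6,3,7] (faults so far: 3)
  step 4: ref 2 -> FAULT, evict 6, frames=[2,3,7] (faults so far: 4)
  step 5: ref 6 -> FAULT, evict 3, frames=[2,6,7] (faults so far: 5)
  step 6: ref 2 -> HIT, frames=[2,6,7] (faults so far: 5)
  step 7: ref 2 -> HIT, frames=[2,6,7] (faults so far: 5)
  step 8: ref 3 -> FAULT, evict 7, frames=[2,6,3] (faults so far: 6)
  step 9: ref 6 -> HIT, frames=[2,6,3] (faults so far: 6)
  step 10: ref 1 -> FAULT, evict 2, frames=[1,6,3] (faults so far: 7)
  step 11: ref 2 -> FAULT, evict 6, frames=[1,2,3] (faults so far: 8)
  step 12: ref 2 -> HIT, frames=[1,2,3] (faults so far: 8)
  step 13: ref 1 -> HIT, frames=[1,2,3] (faults so far: 8)
  FIFO total faults: 8
--- LRU ---
  step 0: ref 6 -> FAULT, frames=[6,-,-] (faults so far: 1)
  step 1: ref 3 -> FAULT, frames=[6,3,-] (faults so far: 2)
  step 2: ref 3 -> HIT, frames=[6,3,-] (faults so far: 2)
  step 3: ref 7 -> FAULT, frames=[6,3,7] (faults so far: 3)
  step 4: ref 2 -> FAULT, evict 6, frames=[2,3,7] (faults so far: 4)
  step 5: ref 6 -> FAULT, evict 3, frames=[2,6,7] (faults so far: 5)
  step 6: ref 2 -> HIT, frames=[2,6,7] (faults so far: 5)
  step 7: ref 2 -> HIT, frames=[2,6,7] (faults so far: 5)
  step 8: ref 3 -> FAULT, evict 7, frames=[2,6,3] (faults so far: 6)
  step 9: ref 6 -> HIT, frames=[2,6,3] (faults so far: 6)
  step 10: ref 1 -> FAULT, evict 2, frames=[1,6,3] (faults so far: 7)
  step 11: ref 2 -> FAULT, evict 3, frames=[1,6,2] (faults so far: 8)
  step 12: ref 2 -> HIT, frames=[1,6,2] (faults so far: 8)
  step 13: ref 1 -> HIT, frames=[1,6,2] (faults so far: 8)
  LRU total faults: 8
--- Optimal ---
  step 0: ref 6 -> FAULT, frames=[6,-,-] (faults so far: 1)
  step 1: ref 3 -> FAULT, frames=[6,3,-] (faults so far: 2)
  step 2: ref 3 -> HIT, frames=[6,3,-] (faults so far: 2)
  step 3: ref 7 -> FAULT, frames=[6,3,7] (faults so far: 3)
  step 4: ref 2 -> FAULT, evict 7, frames=[6,3,2] (faults so far: 4)
  step 5: ref 6 -> HIT, frames=[6,3,2] (faults so far: 4)
  step 6: ref 2 -> HIT, frames=[6,3,2] (faults so far: 4)
  step 7: ref 2 -> HIT, frames=[6,3,2] (faults so far: 4)
  step 8: ref 3 -> HIT, frames=[6,3,2] (faults so far: 4)
  step 9: ref 6 -> HIT, frames=[6,3,2] (faults so far: 4)
  step 10: ref 1 -> FAULT, evict 3, frames=[6,1,2] (faults so far: 5)
  step 11: ref 2 -> HIT, frames=[6,1,2] (faults so far: 5)
  step 12: ref 2 -> HIT, frames=[6,1,2] (faults so far: 5)
  step 13: ref 1 -> HIT, frames=[6,1,2] (faults so far: 5)
  Optimal total faults: 5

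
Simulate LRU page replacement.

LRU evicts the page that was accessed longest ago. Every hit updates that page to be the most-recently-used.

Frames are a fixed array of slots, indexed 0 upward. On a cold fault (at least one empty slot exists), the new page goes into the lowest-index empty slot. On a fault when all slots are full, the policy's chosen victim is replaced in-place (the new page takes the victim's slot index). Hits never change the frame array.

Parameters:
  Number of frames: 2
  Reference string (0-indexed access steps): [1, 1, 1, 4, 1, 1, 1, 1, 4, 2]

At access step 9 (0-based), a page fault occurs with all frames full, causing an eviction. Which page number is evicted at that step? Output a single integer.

Answer: 1

Derivation:
Step 0: ref 1 -> FAULT, frames=[1,-]
Step 1: ref 1 -> HIT, frames=[1,-]
Step 2: ref 1 -> HIT, frames=[1,-]
Step 3: ref 4 -> FAULT, frames=[1,4]
Step 4: ref 1 -> HIT, frames=[1,4]
Step 5: ref 1 -> HIT, frames=[1,4]
Step 6: ref 1 -> HIT, frames=[1,4]
Step 7: ref 1 -> HIT, frames=[1,4]
Step 8: ref 4 -> HIT, frames=[1,4]
Step 9: ref 2 -> FAULT, evict 1, frames=[2,4]
At step 9: evicted page 1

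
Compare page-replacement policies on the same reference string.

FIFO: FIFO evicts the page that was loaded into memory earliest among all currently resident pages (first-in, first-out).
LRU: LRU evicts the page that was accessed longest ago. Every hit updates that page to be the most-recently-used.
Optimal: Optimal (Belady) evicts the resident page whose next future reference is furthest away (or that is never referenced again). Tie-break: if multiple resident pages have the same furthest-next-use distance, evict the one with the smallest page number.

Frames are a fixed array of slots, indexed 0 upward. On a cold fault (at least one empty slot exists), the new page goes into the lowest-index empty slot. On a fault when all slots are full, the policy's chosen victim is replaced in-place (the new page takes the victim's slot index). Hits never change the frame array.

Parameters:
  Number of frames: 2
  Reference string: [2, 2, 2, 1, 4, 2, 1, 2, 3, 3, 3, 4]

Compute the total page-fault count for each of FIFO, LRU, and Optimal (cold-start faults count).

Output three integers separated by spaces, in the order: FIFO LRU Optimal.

--- FIFO ---
  step 0: ref 2 -> FAULT, frames=[2,-] (faults so far: 1)
  step 1: ref 2 -> HIT, frames=[2,-] (faults so far: 1)
  step 2: ref 2 -> HIT, frames=[2,-] (faults so far: 1)
  step 3: ref 1 -> FAULT, frames=[2,1] (faults so far: 2)
  step 4: ref 4 -> FAULT, evict 2, frames=[4,1] (faults so far: 3)
  step 5: ref 2 -> FAULT, evict 1, frames=[4,2] (faults so far: 4)
  step 6: ref 1 -> FAULT, evict 4, frames=[1,2] (faults so far: 5)
  step 7: ref 2 -> HIT, frames=[1,2] (faults so far: 5)
  step 8: ref 3 -> FAULT, evict 2, frames=[1,3] (faults so far: 6)
  step 9: ref 3 -> HIT, frames=[1,3] (faults so far: 6)
  step 10: ref 3 -> HIT, frames=[1,3] (faults so far: 6)
  step 11: ref 4 -> FAULT, evict 1, frames=[4,3] (faults so far: 7)
  FIFO total faults: 7
--- LRU ---
  step 0: ref 2 -> FAULT, frames=[2,-] (faults so far: 1)
  step 1: ref 2 -> HIT, frames=[2,-] (faults so far: 1)
  step 2: ref 2 -> HIT, frames=[2,-] (faults so far: 1)
  step 3: ref 1 -> FAULT, frames=[2,1] (faults so far: 2)
  step 4: ref 4 -> FAULT, evict 2, frames=[4,1] (faults so far: 3)
  step 5: ref 2 -> FAULT, evict 1, frames=[4,2] (faults so far: 4)
  step 6: ref 1 -> FAULT, evict 4, frames=[1,2] (faults so far: 5)
  step 7: ref 2 -> HIT, frames=[1,2] (faults so far: 5)
  step 8: ref 3 -> FAULT, evict 1, frames=[3,2] (faults so far: 6)
  step 9: ref 3 -> HIT, frames=[3,2] (faults so far: 6)
  step 10: ref 3 -> HIT, frames=[3,2] (faults so far: 6)
  step 11: ref 4 -> FAULT, evict 2, frames=[3,4] (faults so far: 7)
  LRU total faults: 7
--- Optimal ---
  step 0: ref 2 -> FAULT, frames=[2,-] (faults so far: 1)
  step 1: ref 2 -> HIT, frames=[2,-] (faults so far: 1)
  step 2: ref 2 -> HIT, frames=[2,-] (faults so far: 1)
  step 3: ref 1 -> FAULT, frames=[2,1] (faults so far: 2)
  step 4: ref 4 -> FAULT, evict 1, frames=[2,4] (faults so far: 3)
  step 5: ref 2 -> HIT, frames=[2,4] (faults so far: 3)
  step 6: ref 1 -> FAULT, evict 4, frames=[2,1] (faults so far: 4)
  step 7: ref 2 -> HIT, frames=[2,1] (faults so far: 4)
  step 8: ref 3 -> FAULT, evict 1, frames=[2,3] (faults so far: 5)
  step 9: ref 3 -> HIT, frames=[2,3] (faults so far: 5)
  step 10: ref 3 -> HIT, frames=[2,3] (faults so far: 5)
  step 11: ref 4 -> FAULT, evict 2, frames=[4,3] (faults so far: 6)
  Optimal total faults: 6

Answer: 7 7 6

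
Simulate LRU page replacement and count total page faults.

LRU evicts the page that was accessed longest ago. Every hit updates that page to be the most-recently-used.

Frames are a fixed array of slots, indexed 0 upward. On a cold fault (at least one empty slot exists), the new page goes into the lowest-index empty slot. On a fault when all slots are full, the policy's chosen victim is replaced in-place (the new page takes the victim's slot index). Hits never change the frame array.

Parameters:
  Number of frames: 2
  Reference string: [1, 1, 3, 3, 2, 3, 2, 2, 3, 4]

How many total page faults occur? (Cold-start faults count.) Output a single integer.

Answer: 4

Derivation:
Step 0: ref 1 → FAULT, frames=[1,-]
Step 1: ref 1 → HIT, frames=[1,-]
Step 2: ref 3 → FAULT, frames=[1,3]
Step 3: ref 3 → HIT, frames=[1,3]
Step 4: ref 2 → FAULT (evict 1), frames=[2,3]
Step 5: ref 3 → HIT, frames=[2,3]
Step 6: ref 2 → HIT, frames=[2,3]
Step 7: ref 2 → HIT, frames=[2,3]
Step 8: ref 3 → HIT, frames=[2,3]
Step 9: ref 4 → FAULT (evict 2), frames=[4,3]
Total faults: 4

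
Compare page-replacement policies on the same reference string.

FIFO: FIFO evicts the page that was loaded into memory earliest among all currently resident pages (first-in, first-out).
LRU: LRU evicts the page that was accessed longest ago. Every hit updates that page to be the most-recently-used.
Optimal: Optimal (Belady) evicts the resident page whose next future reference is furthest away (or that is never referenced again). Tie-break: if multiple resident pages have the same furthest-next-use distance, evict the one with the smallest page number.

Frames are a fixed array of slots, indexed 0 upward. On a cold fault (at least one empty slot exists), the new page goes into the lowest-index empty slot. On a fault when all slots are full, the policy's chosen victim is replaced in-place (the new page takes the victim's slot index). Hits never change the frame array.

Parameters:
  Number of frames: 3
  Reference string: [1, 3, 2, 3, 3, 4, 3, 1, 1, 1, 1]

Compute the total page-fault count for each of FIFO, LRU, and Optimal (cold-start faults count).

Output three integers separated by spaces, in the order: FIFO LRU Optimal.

--- FIFO ---
  step 0: ref 1 -> FAULT, frames=[1,-,-] (faults so far: 1)
  step 1: ref 3 -> FAULT, frames=[1,3,-] (faults so far: 2)
  step 2: ref 2 -> FAULT, frames=[1,3,2] (faults so far: 3)
  step 3: ref 3 -> HIT, frames=[1,3,2] (faults so far: 3)
  step 4: ref 3 -> HIT, frames=[1,3,2] (faults so far: 3)
  step 5: ref 4 -> FAULT, evict 1, frames=[4,3,2] (faults so far: 4)
  step 6: ref 3 -> HIT, frames=[4,3,2] (faults so far: 4)
  step 7: ref 1 -> FAULT, evict 3, frames=[4,1,2] (faults so far: 5)
  step 8: ref 1 -> HIT, frames=[4,1,2] (faults so far: 5)
  step 9: ref 1 -> HIT, frames=[4,1,2] (faults so far: 5)
  step 10: ref 1 -> HIT, frames=[4,1,2] (faults so far: 5)
  FIFO total faults: 5
--- LRU ---
  step 0: ref 1 -> FAULT, frames=[1,-,-] (faults so far: 1)
  step 1: ref 3 -> FAULT, frames=[1,3,-] (faults so far: 2)
  step 2: ref 2 -> FAULT, frames=[1,3,2] (faults so far: 3)
  step 3: ref 3 -> HIT, frames=[1,3,2] (faults so far: 3)
  step 4: ref 3 -> HIT, frames=[1,3,2] (faults so far: 3)
  step 5: ref 4 -> FAULT, evict 1, frames=[4,3,2] (faults so far: 4)
  step 6: ref 3 -> HIT, frames=[4,3,2] (faults so far: 4)
  step 7: ref 1 -> FAULT, evict 2, frames=[4,3,1] (faults so far: 5)
  step 8: ref 1 -> HIT, frames=[4,3,1] (faults so far: 5)
  step 9: ref 1 -> HIT, frames=[4,3,1] (faults so far: 5)
  step 10: ref 1 -> HIT, frames=[4,3,1] (faults so far: 5)
  LRU total faults: 5
--- Optimal ---
  step 0: ref 1 -> FAULT, frames=[1,-,-] (faults so far: 1)
  step 1: ref 3 -> FAULT, frames=[1,3,-] (faults so far: 2)
  step 2: ref 2 -> FAULT, frames=[1,3,2] (faults so far: 3)
  step 3: ref 3 -> HIT, frames=[1,3,2] (faults so far: 3)
  step 4: ref 3 -> HIT, frames=[1,3,2] (faults so far: 3)
  step 5: ref 4 -> FAULT, evict 2, frames=[1,3,4] (faults so far: 4)
  step 6: ref 3 -> HIT, frames=[1,3,4] (faults so far: 4)
  step 7: ref 1 -> HIT, frames=[1,3,4] (faults so far: 4)
  step 8: ref 1 -> HIT, frames=[1,3,4] (faults so far: 4)
  step 9: ref 1 -> HIT, frames=[1,3,4] (faults so far: 4)
  step 10: ref 1 -> HIT, frames=[1,3,4] (faults so far: 4)
  Optimal total faults: 4

Answer: 5 5 4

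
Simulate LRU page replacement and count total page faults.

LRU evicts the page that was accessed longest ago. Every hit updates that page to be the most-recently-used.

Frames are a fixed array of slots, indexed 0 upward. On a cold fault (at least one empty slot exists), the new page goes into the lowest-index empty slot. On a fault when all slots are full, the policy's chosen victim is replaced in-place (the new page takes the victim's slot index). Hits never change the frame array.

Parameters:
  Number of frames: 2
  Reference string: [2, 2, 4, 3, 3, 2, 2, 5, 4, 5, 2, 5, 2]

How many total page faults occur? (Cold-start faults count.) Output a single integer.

Answer: 7

Derivation:
Step 0: ref 2 → FAULT, frames=[2,-]
Step 1: ref 2 → HIT, frames=[2,-]
Step 2: ref 4 → FAULT, frames=[2,4]
Step 3: ref 3 → FAULT (evict 2), frames=[3,4]
Step 4: ref 3 → HIT, frames=[3,4]
Step 5: ref 2 → FAULT (evict 4), frames=[3,2]
Step 6: ref 2 → HIT, frames=[3,2]
Step 7: ref 5 → FAULT (evict 3), frames=[5,2]
Step 8: ref 4 → FAULT (evict 2), frames=[5,4]
Step 9: ref 5 → HIT, frames=[5,4]
Step 10: ref 2 → FAULT (evict 4), frames=[5,2]
Step 11: ref 5 → HIT, frames=[5,2]
Step 12: ref 2 → HIT, frames=[5,2]
Total faults: 7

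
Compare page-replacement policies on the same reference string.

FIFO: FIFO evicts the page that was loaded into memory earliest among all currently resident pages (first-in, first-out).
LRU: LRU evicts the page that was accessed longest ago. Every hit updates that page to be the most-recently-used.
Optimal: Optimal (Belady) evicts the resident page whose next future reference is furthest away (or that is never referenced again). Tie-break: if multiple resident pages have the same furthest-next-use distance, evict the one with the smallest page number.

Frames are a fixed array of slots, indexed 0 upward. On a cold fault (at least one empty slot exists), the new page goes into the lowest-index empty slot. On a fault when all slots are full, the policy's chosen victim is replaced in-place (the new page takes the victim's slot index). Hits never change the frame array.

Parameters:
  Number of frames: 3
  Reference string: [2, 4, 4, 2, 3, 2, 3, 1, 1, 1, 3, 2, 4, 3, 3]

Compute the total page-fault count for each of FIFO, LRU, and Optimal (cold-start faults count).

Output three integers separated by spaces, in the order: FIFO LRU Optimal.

Answer: 7 5 5

Derivation:
--- FIFO ---
  step 0: ref 2 -> FAULT, frames=[2,-,-] (faults so far: 1)
  step 1: ref 4 -> FAULT, frames=[2,4,-] (faults so far: 2)
  step 2: ref 4 -> HIT, frames=[2,4,-] (faults so far: 2)
  step 3: ref 2 -> HIT, frames=[2,4,-] (faults so far: 2)
  step 4: ref 3 -> FAULT, frames=[2,4,3] (faults so far: 3)
  step 5: ref 2 -> HIT, frames=[2,4,3] (faults so far: 3)
  step 6: ref 3 -> HIT, frames=[2,4,3] (faults so far: 3)
  step 7: ref 1 -> FAULT, evict 2, frames=[1,4,3] (faults so far: 4)
  step 8: ref 1 -> HIT, frames=[1,4,3] (faults so far: 4)
  step 9: ref 1 -> HIT, frames=[1,4,3] (faults so far: 4)
  step 10: ref 3 -> HIT, frames=[1,4,3] (faults so far: 4)
  step 11: ref 2 -> FAULT, evict 4, frames=[1,2,3] (faults so far: 5)
  step 12: ref 4 -> FAULT, evict 3, frames=[1,2,4] (faults so far: 6)
  step 13: ref 3 -> FAULT, evict 1, frames=[3,2,4] (faults so far: 7)
  step 14: ref 3 -> HIT, frames=[3,2,4] (faults so far: 7)
  FIFO total faults: 7
--- LRU ---
  step 0: ref 2 -> FAULT, frames=[2,-,-] (faults so far: 1)
  step 1: ref 4 -> FAULT, frames=[2,4,-] (faults so far: 2)
  step 2: ref 4 -> HIT, frames=[2,4,-] (faults so far: 2)
  step 3: ref 2 -> HIT, frames=[2,4,-] (faults so far: 2)
  step 4: ref 3 -> FAULT, frames=[2,4,3] (faults so far: 3)
  step 5: ref 2 -> HIT, frames=[2,4,3] (faults so far: 3)
  step 6: ref 3 -> HIT, frames=[2,4,3] (faults so far: 3)
  step 7: ref 1 -> FAULT, evict 4, frames=[2,1,3] (faults so far: 4)
  step 8: ref 1 -> HIT, frames=[2,1,3] (faults so far: 4)
  step 9: ref 1 -> HIT, frames=[2,1,3] (faults so far: 4)
  step 10: ref 3 -> HIT, frames=[2,1,3] (faults so far: 4)
  step 11: ref 2 -> HIT, frames=[2,1,3] (faults so far: 4)
  step 12: ref 4 -> FAULT, evict 1, frames=[2,4,3] (faults so far: 5)
  step 13: ref 3 -> HIT, frames=[2,4,3] (faults so far: 5)
  step 14: ref 3 -> HIT, frames=[2,4,3] (faults so far: 5)
  LRU total faults: 5
--- Optimal ---
  step 0: ref 2 -> FAULT, frames=[2,-,-] (faults so far: 1)
  step 1: ref 4 -> FAULT, frames=[2,4,-] (faults so far: 2)
  step 2: ref 4 -> HIT, frames=[2,4,-] (faults so far: 2)
  step 3: ref 2 -> HIT, frames=[2,4,-] (faults so far: 2)
  step 4: ref 3 -> FAULT, frames=[2,4,3] (faults so far: 3)
  step 5: ref 2 -> HIT, frames=[2,4,3] (faults so far: 3)
  step 6: ref 3 -> HIT, frames=[2,4,3] (faults so far: 3)
  step 7: ref 1 -> FAULT, evict 4, frames=[2,1,3] (faults so far: 4)
  step 8: ref 1 -> HIT, frames=[2,1,3] (faults so far: 4)
  step 9: ref 1 -> HIT, frames=[2,1,3] (faults so far: 4)
  step 10: ref 3 -> HIT, frames=[2,1,3] (faults so far: 4)
  step 11: ref 2 -> HIT, frames=[2,1,3] (faults so far: 4)
  step 12: ref 4 -> FAULT, evict 1, frames=[2,4,3] (faults so far: 5)
  step 13: ref 3 -> HIT, frames=[2,4,3] (faults so far: 5)
  step 14: ref 3 -> HIT, frames=[2,4,3] (faults so far: 5)
  Optimal total faults: 5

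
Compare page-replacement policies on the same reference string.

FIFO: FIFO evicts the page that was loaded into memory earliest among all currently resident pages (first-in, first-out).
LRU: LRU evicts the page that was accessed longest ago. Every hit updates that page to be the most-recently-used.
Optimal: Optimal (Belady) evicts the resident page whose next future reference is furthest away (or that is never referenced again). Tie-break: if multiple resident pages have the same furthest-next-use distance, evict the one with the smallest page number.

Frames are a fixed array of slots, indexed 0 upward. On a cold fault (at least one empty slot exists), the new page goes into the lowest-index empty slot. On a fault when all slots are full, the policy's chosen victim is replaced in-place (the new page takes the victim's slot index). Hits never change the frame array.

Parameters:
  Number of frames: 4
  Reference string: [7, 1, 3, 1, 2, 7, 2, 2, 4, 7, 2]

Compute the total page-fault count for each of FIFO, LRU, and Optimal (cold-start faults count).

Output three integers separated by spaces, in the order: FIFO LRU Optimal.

Answer: 6 5 5

Derivation:
--- FIFO ---
  step 0: ref 7 -> FAULT, frames=[7,-,-,-] (faults so far: 1)
  step 1: ref 1 -> FAULT, frames=[7,1,-,-] (faults so far: 2)
  step 2: ref 3 -> FAULT, frames=[7,1,3,-] (faults so far: 3)
  step 3: ref 1 -> HIT, frames=[7,1,3,-] (faults so far: 3)
  step 4: ref 2 -> FAULT, frames=[7,1,3,2] (faults so far: 4)
  step 5: ref 7 -> HIT, frames=[7,1,3,2] (faults so far: 4)
  step 6: ref 2 -> HIT, frames=[7,1,3,2] (faults so far: 4)
  step 7: ref 2 -> HIT, frames=[7,1,3,2] (faults so far: 4)
  step 8: ref 4 -> FAULT, evict 7, frames=[4,1,3,2] (faults so far: 5)
  step 9: ref 7 -> FAULT, evict 1, frames=[4,7,3,2] (faults so far: 6)
  step 10: ref 2 -> HIT, frames=[4,7,3,2] (faults so far: 6)
  FIFO total faults: 6
--- LRU ---
  step 0: ref 7 -> FAULT, frames=[7,-,-,-] (faults so far: 1)
  step 1: ref 1 -> FAULT, frames=[7,1,-,-] (faults so far: 2)
  step 2: ref 3 -> FAULT, frames=[7,1,3,-] (faults so far: 3)
  step 3: ref 1 -> HIT, frames=[7,1,3,-] (faults so far: 3)
  step 4: ref 2 -> FAULT, frames=[7,1,3,2] (faults so far: 4)
  step 5: ref 7 -> HIT, frames=[7,1,3,2] (faults so far: 4)
  step 6: ref 2 -> HIT, frames=[7,1,3,2] (faults so far: 4)
  step 7: ref 2 -> HIT, frames=[7,1,3,2] (faults so far: 4)
  step 8: ref 4 -> FAULT, evict 3, frames=[7,1,4,2] (faults so far: 5)
  step 9: ref 7 -> HIT, frames=[7,1,4,2] (faults so far: 5)
  step 10: ref 2 -> HIT, frames=[7,1,4,2] (faults so far: 5)
  LRU total faults: 5
--- Optimal ---
  step 0: ref 7 -> FAULT, frames=[7,-,-,-] (faults so far: 1)
  step 1: ref 1 -> FAULT, frames=[7,1,-,-] (faults so far: 2)
  step 2: ref 3 -> FAULT, frames=[7,1,3,-] (faults so far: 3)
  step 3: ref 1 -> HIT, frames=[7,1,3,-] (faults so far: 3)
  step 4: ref 2 -> FAULT, frames=[7,1,3,2] (faults so far: 4)
  step 5: ref 7 -> HIT, frames=[7,1,3,2] (faults so far: 4)
  step 6: ref 2 -> HIT, frames=[7,1,3,2] (faults so far: 4)
  step 7: ref 2 -> HIT, frames=[7,1,3,2] (faults so far: 4)
  step 8: ref 4 -> FAULT, evict 1, frames=[7,4,3,2] (faults so far: 5)
  step 9: ref 7 -> HIT, frames=[7,4,3,2] (faults so far: 5)
  step 10: ref 2 -> HIT, frames=[7,4,3,2] (faults so far: 5)
  Optimal total faults: 5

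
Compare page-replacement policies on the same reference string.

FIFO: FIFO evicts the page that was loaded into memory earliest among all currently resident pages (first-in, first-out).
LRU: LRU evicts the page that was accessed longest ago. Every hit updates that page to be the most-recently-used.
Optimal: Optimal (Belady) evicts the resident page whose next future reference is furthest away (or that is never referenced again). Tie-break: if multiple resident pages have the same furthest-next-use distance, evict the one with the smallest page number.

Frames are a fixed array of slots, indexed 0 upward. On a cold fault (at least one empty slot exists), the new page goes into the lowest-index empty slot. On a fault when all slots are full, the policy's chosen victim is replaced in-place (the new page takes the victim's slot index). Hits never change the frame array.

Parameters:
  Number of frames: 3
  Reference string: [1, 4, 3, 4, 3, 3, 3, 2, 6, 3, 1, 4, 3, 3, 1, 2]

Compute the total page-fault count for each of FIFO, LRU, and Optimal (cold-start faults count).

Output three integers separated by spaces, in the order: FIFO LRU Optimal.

Answer: 9 8 7

Derivation:
--- FIFO ---
  step 0: ref 1 -> FAULT, frames=[1,-,-] (faults so far: 1)
  step 1: ref 4 -> FAULT, frames=[1,4,-] (faults so far: 2)
  step 2: ref 3 -> FAULT, frames=[1,4,3] (faults so far: 3)
  step 3: ref 4 -> HIT, frames=[1,4,3] (faults so far: 3)
  step 4: ref 3 -> HIT, frames=[1,4,3] (faults so far: 3)
  step 5: ref 3 -> HIT, frames=[1,4,3] (faults so far: 3)
  step 6: ref 3 -> HIT, frames=[1,4,3] (faults so far: 3)
  step 7: ref 2 -> FAULT, evict 1, frames=[2,4,3] (faults so far: 4)
  step 8: ref 6 -> FAULT, evict 4, frames=[2,6,3] (faults so far: 5)
  step 9: ref 3 -> HIT, frames=[2,6,3] (faults so far: 5)
  step 10: ref 1 -> FAULT, evict 3, frames=[2,6,1] (faults so far: 6)
  step 11: ref 4 -> FAULT, evict 2, frames=[4,6,1] (faults so far: 7)
  step 12: ref 3 -> FAULT, evict 6, frames=[4,3,1] (faults so far: 8)
  step 13: ref 3 -> HIT, frames=[4,3,1] (faults so far: 8)
  step 14: ref 1 -> HIT, frames=[4,3,1] (faults so far: 8)
  step 15: ref 2 -> FAULT, evict 1, frames=[4,3,2] (faults so far: 9)
  FIFO total faults: 9
--- LRU ---
  step 0: ref 1 -> FAULT, frames=[1,-,-] (faults so far: 1)
  step 1: ref 4 -> FAULT, frames=[1,4,-] (faults so far: 2)
  step 2: ref 3 -> FAULT, frames=[1,4,3] (faults so far: 3)
  step 3: ref 4 -> HIT, frames=[1,4,3] (faults so far: 3)
  step 4: ref 3 -> HIT, frames=[1,4,3] (faults so far: 3)
  step 5: ref 3 -> HIT, frames=[1,4,3] (faults so far: 3)
  step 6: ref 3 -> HIT, frames=[1,4,3] (faults so far: 3)
  step 7: ref 2 -> FAULT, evict 1, frames=[2,4,3] (faults so far: 4)
  step 8: ref 6 -> FAULT, evict 4, frames=[2,6,3] (faults so far: 5)
  step 9: ref 3 -> HIT, frames=[2,6,3] (faults so far: 5)
  step 10: ref 1 -> FAULT, evict 2, frames=[1,6,3] (faults so far: 6)
  step 11: ref 4 -> FAULT, evict 6, frames=[1,4,3] (faults so far: 7)
  step 12: ref 3 -> HIT, frames=[1,4,3] (faults so far: 7)
  step 13: ref 3 -> HIT, frames=[1,4,3] (faults so far: 7)
  step 14: ref 1 -> HIT, frames=[1,4,3] (faults so far: 7)
  step 15: ref 2 -> FAULT, evict 4, frames=[1,2,3] (faults so far: 8)
  LRU total faults: 8
--- Optimal ---
  step 0: ref 1 -> FAULT, frames=[1,-,-] (faults so far: 1)
  step 1: ref 4 -> FAULT, frames=[1,4,-] (faults so far: 2)
  step 2: ref 3 -> FAULT, frames=[1,4,3] (faults so far: 3)
  step 3: ref 4 -> HIT, frames=[1,4,3] (faults so far: 3)
  step 4: ref 3 -> HIT, frames=[1,4,3] (faults so far: 3)
  step 5: ref 3 -> HIT, frames=[1,4,3] (faults so far: 3)
  step 6: ref 3 -> HIT, frames=[1,4,3] (faults so far: 3)
  step 7: ref 2 -> FAULT, evict 4, frames=[1,2,3] (faults so far: 4)
  step 8: ref 6 -> FAULT, evict 2, frames=[1,6,3] (faults so far: 5)
  step 9: ref 3 -> HIT, frames=[1,6,3] (faults so far: 5)
  step 10: ref 1 -> HIT, frames=[1,6,3] (faults so far: 5)
  step 11: ref 4 -> FAULT, evict 6, frames=[1,4,3] (faults so far: 6)
  step 12: ref 3 -> HIT, frames=[1,4,3] (faults so far: 6)
  step 13: ref 3 -> HIT, frames=[1,4,3] (faults so far: 6)
  step 14: ref 1 -> HIT, frames=[1,4,3] (faults so far: 6)
  step 15: ref 2 -> FAULT, evict 1, frames=[2,4,3] (faults so far: 7)
  Optimal total faults: 7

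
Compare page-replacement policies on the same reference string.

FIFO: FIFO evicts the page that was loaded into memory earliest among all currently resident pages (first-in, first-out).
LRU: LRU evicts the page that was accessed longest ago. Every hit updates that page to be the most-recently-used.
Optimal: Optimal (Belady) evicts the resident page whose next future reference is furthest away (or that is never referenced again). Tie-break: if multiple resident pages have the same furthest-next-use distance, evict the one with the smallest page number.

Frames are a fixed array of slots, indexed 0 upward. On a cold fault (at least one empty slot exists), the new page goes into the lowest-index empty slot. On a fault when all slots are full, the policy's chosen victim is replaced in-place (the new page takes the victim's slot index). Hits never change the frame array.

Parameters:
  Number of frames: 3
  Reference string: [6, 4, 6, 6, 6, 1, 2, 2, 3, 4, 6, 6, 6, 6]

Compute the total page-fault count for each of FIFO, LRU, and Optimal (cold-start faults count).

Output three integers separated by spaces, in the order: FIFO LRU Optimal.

Answer: 7 7 5

Derivation:
--- FIFO ---
  step 0: ref 6 -> FAULT, frames=[6,-,-] (faults so far: 1)
  step 1: ref 4 -> FAULT, frames=[6,4,-] (faults so far: 2)
  step 2: ref 6 -> HIT, frames=[6,4,-] (faults so far: 2)
  step 3: ref 6 -> HIT, frames=[6,4,-] (faults so far: 2)
  step 4: ref 6 -> HIT, frames=[6,4,-] (faults so far: 2)
  step 5: ref 1 -> FAULT, frames=[6,4,1] (faults so far: 3)
  step 6: ref 2 -> FAULT, evict 6, frames=[2,4,1] (faults so far: 4)
  step 7: ref 2 -> HIT, frames=[2,4,1] (faults so far: 4)
  step 8: ref 3 -> FAULT, evict 4, frames=[2,3,1] (faults so far: 5)
  step 9: ref 4 -> FAULT, evict 1, frames=[2,3,4] (faults so far: 6)
  step 10: ref 6 -> FAULT, evict 2, frames=[6,3,4] (faults so far: 7)
  step 11: ref 6 -> HIT, frames=[6,3,4] (faults so far: 7)
  step 12: ref 6 -> HIT, frames=[6,3,4] (faults so far: 7)
  step 13: ref 6 -> HIT, frames=[6,3,4] (faults so far: 7)
  FIFO total faults: 7
--- LRU ---
  step 0: ref 6 -> FAULT, frames=[6,-,-] (faults so far: 1)
  step 1: ref 4 -> FAULT, frames=[6,4,-] (faults so far: 2)
  step 2: ref 6 -> HIT, frames=[6,4,-] (faults so far: 2)
  step 3: ref 6 -> HIT, frames=[6,4,-] (faults so far: 2)
  step 4: ref 6 -> HIT, frames=[6,4,-] (faults so far: 2)
  step 5: ref 1 -> FAULT, frames=[6,4,1] (faults so far: 3)
  step 6: ref 2 -> FAULT, evict 4, frames=[6,2,1] (faults so far: 4)
  step 7: ref 2 -> HIT, frames=[6,2,1] (faults so far: 4)
  step 8: ref 3 -> FAULT, evict 6, frames=[3,2,1] (faults so far: 5)
  step 9: ref 4 -> FAULT, evict 1, frames=[3,2,4] (faults so far: 6)
  step 10: ref 6 -> FAULT, evict 2, frames=[3,6,4] (faults so far: 7)
  step 11: ref 6 -> HIT, frames=[3,6,4] (faults so far: 7)
  step 12: ref 6 -> HIT, frames=[3,6,4] (faults so far: 7)
  step 13: ref 6 -> HIT, frames=[3,6,4] (faults so far: 7)
  LRU total faults: 7
--- Optimal ---
  step 0: ref 6 -> FAULT, frames=[6,-,-] (faults so far: 1)
  step 1: ref 4 -> FAULT, frames=[6,4,-] (faults so far: 2)
  step 2: ref 6 -> HIT, frames=[6,4,-] (faults so far: 2)
  step 3: ref 6 -> HIT, frames=[6,4,-] (faults so far: 2)
  step 4: ref 6 -> HIT, frames=[6,4,-] (faults so far: 2)
  step 5: ref 1 -> FAULT, frames=[6,4,1] (faults so far: 3)
  step 6: ref 2 -> FAULT, evict 1, frames=[6,4,2] (faults so far: 4)
  step 7: ref 2 -> HIT, frames=[6,4,2] (faults so far: 4)
  step 8: ref 3 -> FAULT, evict 2, frames=[6,4,3] (faults so far: 5)
  step 9: ref 4 -> HIT, frames=[6,4,3] (faults so far: 5)
  step 10: ref 6 -> HIT, frames=[6,4,3] (faults so far: 5)
  step 11: ref 6 -> HIT, frames=[6,4,3] (faults so far: 5)
  step 12: ref 6 -> HIT, frames=[6,4,3] (faults so far: 5)
  step 13: ref 6 -> HIT, frames=[6,4,3] (faults so far: 5)
  Optimal total faults: 5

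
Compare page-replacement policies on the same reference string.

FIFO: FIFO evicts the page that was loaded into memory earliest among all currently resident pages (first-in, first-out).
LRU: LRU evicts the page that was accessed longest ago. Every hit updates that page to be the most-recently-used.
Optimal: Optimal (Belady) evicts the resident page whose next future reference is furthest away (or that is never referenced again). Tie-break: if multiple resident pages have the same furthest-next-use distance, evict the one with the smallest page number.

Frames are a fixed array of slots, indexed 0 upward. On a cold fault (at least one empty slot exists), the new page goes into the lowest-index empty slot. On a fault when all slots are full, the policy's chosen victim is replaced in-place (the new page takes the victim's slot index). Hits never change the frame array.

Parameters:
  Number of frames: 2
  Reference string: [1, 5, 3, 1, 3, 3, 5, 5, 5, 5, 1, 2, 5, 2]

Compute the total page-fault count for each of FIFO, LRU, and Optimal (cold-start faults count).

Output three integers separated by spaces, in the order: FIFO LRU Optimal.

Answer: 6 8 5

Derivation:
--- FIFO ---
  step 0: ref 1 -> FAULT, frames=[1,-] (faults so far: 1)
  step 1: ref 5 -> FAULT, frames=[1,5] (faults so far: 2)
  step 2: ref 3 -> FAULT, evict 1, frames=[3,5] (faults so far: 3)
  step 3: ref 1 -> FAULT, evict 5, frames=[3,1] (faults so far: 4)
  step 4: ref 3 -> HIT, frames=[3,1] (faults so far: 4)
  step 5: ref 3 -> HIT, frames=[3,1] (faults so far: 4)
  step 6: ref 5 -> FAULT, evict 3, frames=[5,1] (faults so far: 5)
  step 7: ref 5 -> HIT, frames=[5,1] (faults so far: 5)
  step 8: ref 5 -> HIT, frames=[5,1] (faults so far: 5)
  step 9: ref 5 -> HIT, frames=[5,1] (faults so far: 5)
  step 10: ref 1 -> HIT, frames=[5,1] (faults so far: 5)
  step 11: ref 2 -> FAULT, evict 1, frames=[5,2] (faults so far: 6)
  step 12: ref 5 -> HIT, frames=[5,2] (faults so far: 6)
  step 13: ref 2 -> HIT, frames=[5,2] (faults so far: 6)
  FIFO total faults: 6
--- LRU ---
  step 0: ref 1 -> FAULT, frames=[1,-] (faults so far: 1)
  step 1: ref 5 -> FAULT, frames=[1,5] (faults so far: 2)
  step 2: ref 3 -> FAULT, evict 1, frames=[3,5] (faults so far: 3)
  step 3: ref 1 -> FAULT, evict 5, frames=[3,1] (faults so far: 4)
  step 4: ref 3 -> HIT, frames=[3,1] (faults so far: 4)
  step 5: ref 3 -> HIT, frames=[3,1] (faults so far: 4)
  step 6: ref 5 -> FAULT, evict 1, frames=[3,5] (faults so far: 5)
  step 7: ref 5 -> HIT, frames=[3,5] (faults so far: 5)
  step 8: ref 5 -> HIT, frames=[3,5] (faults so far: 5)
  step 9: ref 5 -> HIT, frames=[3,5] (faults so far: 5)
  step 10: ref 1 -> FAULT, evict 3, frames=[1,5] (faults so far: 6)
  step 11: ref 2 -> FAULT, evict 5, frames=[1,2] (faults so far: 7)
  step 12: ref 5 -> FAULT, evict 1, frames=[5,2] (faults so far: 8)
  step 13: ref 2 -> HIT, frames=[5,2] (faults so far: 8)
  LRU total faults: 8
--- Optimal ---
  step 0: ref 1 -> FAULT, frames=[1,-] (faults so far: 1)
  step 1: ref 5 -> FAULT, frames=[1,5] (faults so far: 2)
  step 2: ref 3 -> FAULT, evict 5, frames=[1,3] (faults so far: 3)
  step 3: ref 1 -> HIT, frames=[1,3] (faults so far: 3)
  step 4: ref 3 -> HIT, frames=[1,3] (faults so far: 3)
  step 5: ref 3 -> HIT, frames=[1,3] (faults so far: 3)
  step 6: ref 5 -> FAULT, evict 3, frames=[1,5] (faults so far: 4)
  step 7: ref 5 -> HIT, frames=[1,5] (faults so far: 4)
  step 8: ref 5 -> HIT, frames=[1,5] (faults so far: 4)
  step 9: ref 5 -> HIT, frames=[1,5] (faults so far: 4)
  step 10: ref 1 -> HIT, frames=[1,5] (faults so far: 4)
  step 11: ref 2 -> FAULT, evict 1, frames=[2,5] (faults so far: 5)
  step 12: ref 5 -> HIT, frames=[2,5] (faults so far: 5)
  step 13: ref 2 -> HIT, frames=[2,5] (faults so far: 5)
  Optimal total faults: 5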